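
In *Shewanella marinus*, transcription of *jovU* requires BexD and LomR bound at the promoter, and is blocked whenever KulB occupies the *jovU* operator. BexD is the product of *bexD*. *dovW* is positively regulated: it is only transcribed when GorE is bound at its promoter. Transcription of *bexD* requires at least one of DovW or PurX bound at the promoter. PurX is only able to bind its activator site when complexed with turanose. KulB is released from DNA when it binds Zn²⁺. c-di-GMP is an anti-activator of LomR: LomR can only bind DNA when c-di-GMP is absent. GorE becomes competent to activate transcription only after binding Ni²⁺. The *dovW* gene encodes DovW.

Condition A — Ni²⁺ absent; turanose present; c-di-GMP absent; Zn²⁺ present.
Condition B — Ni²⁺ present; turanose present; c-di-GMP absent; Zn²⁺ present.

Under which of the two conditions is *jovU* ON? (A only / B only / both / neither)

both

Condition A:
Ni²⁺ is absent, so GorE is inactive.
Required activator GorE is absent, so *dovW* is not transcribed.
So DovW is not produced.
Turanose is present, so PurX is active.
Activator PurX is present, so *bexD* is transcribed.
So BexD is produced and active.
c-di-GMP is absent, so LomR is active.
Zn²⁺ is present, so KulB is inactive.
No repressor is bound and BexD and LomR are active, so *jovU* is transcribed.
→ *jovU* is ON in A.
Condition B:
Ni²⁺ is present, so GorE is active.
No repressor is bound and GorE is active, so *dovW* is transcribed.
So DovW is produced and active.
Turanose is present, so PurX is active.
Activator DovW is present, so *bexD* is transcribed.
So BexD is produced and active.
c-di-GMP is absent, so LomR is active.
Zn²⁺ is present, so KulB is inactive.
No repressor is bound and BexD and LomR are active, so *jovU* is transcribed.
→ *jovU* is ON in B.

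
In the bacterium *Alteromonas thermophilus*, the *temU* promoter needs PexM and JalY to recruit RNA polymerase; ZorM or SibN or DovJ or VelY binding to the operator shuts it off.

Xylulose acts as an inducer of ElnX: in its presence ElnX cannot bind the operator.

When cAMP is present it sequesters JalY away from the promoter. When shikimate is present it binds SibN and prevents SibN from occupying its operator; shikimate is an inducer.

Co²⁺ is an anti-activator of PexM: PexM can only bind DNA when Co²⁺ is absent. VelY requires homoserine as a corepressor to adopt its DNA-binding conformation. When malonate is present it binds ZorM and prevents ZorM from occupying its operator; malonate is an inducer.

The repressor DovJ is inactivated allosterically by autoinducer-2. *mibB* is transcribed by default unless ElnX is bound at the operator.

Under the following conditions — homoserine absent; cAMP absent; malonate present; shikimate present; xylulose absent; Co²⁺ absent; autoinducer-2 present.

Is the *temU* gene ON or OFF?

Malonate is present, so ZorM is inactive.
Co²⁺ is absent, so PexM is active.
Shikimate is present, so SibN is inactive.
Autoinducer-2 is present, so DovJ is inactive.
cAMP is absent, so JalY is active.
Homoserine is absent, so VelY is inactive.
No repressor is bound and PexM and JalY are active, so *temU* is transcribed.

ON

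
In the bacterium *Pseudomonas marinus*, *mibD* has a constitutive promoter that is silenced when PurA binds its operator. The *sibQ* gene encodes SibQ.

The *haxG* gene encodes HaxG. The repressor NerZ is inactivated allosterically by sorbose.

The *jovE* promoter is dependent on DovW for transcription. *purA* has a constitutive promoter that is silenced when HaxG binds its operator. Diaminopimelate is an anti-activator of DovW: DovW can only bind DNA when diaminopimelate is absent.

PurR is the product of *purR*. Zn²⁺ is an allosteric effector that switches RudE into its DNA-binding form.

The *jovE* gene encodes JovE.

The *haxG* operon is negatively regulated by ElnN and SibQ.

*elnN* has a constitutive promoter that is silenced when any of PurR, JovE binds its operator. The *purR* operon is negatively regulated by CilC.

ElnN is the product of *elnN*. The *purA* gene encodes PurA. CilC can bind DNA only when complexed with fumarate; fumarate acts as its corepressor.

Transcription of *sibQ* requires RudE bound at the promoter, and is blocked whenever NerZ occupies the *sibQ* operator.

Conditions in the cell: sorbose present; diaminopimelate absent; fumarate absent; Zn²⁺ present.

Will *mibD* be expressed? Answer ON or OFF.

OFF

Fumarate is absent, so CilC is inactive.
With no repressor bound, *purR* is transcribed.
So PurR is produced and active.
Diaminopimelate is absent, so DovW is active.
No repressor is bound and DovW is active, so *jovE* is transcribed.
So JovE is produced and active.
With repressor PurR bound, *elnN* is not transcribed.
So ElnN is not produced.
Zn²⁺ is present, so RudE is active.
Sorbose is present, so NerZ is inactive.
No repressor is bound and RudE is active, so *sibQ* is transcribed.
So SibQ is produced and active.
With repressor SibQ bound, *haxG* is not transcribed.
So HaxG is not produced.
With no repressor bound, *purA* is transcribed.
So PurA is produced and active.
With repressor PurA bound, *mibD* is not transcribed.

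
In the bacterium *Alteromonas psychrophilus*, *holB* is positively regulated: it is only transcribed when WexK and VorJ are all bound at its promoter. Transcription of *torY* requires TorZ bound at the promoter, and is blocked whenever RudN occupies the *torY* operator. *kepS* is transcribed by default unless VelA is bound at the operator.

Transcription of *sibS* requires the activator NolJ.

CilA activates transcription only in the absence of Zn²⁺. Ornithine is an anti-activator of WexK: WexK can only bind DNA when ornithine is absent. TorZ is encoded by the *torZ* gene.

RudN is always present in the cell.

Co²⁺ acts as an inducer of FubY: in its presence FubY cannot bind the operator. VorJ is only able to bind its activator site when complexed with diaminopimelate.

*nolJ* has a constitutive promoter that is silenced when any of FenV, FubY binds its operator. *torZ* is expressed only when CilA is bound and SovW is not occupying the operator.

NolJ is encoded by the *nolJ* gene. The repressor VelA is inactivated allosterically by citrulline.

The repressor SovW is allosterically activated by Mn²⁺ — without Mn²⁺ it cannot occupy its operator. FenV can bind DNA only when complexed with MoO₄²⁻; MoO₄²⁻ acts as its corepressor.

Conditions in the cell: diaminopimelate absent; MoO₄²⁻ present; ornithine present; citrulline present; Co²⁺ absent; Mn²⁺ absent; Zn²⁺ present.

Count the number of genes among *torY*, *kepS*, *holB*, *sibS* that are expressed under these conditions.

RudN is produced constitutively and is active.
Mn²⁺ is absent, so SovW is inactive.
Zn²⁺ is present, so CilA is inactive.
Required activator CilA is absent, so *torZ* is not transcribed.
So TorZ is not produced.
With repressor RudN bound, *torY* is not transcribed.
→ *torY* is OFF.
Citrulline is present, so VelA is inactive.
With no repressor bound, *kepS* is transcribed.
→ *kepS* is ON.
Ornithine is present, so WexK is inactive.
Diaminopimelate is absent, so VorJ is inactive.
Required activator WexK is absent, so *holB* is not transcribed.
→ *holB* is OFF.
MoO₄²⁻ is present, so FenV is active.
Co²⁺ is absent, so FubY is active.
With repressor FenV bound, *nolJ* is not transcribed.
So NolJ is not produced.
Required activator NolJ is absent, so *sibS* is not transcribed.
→ *sibS* is OFF.
1 of the 4 genes is transcribed.

1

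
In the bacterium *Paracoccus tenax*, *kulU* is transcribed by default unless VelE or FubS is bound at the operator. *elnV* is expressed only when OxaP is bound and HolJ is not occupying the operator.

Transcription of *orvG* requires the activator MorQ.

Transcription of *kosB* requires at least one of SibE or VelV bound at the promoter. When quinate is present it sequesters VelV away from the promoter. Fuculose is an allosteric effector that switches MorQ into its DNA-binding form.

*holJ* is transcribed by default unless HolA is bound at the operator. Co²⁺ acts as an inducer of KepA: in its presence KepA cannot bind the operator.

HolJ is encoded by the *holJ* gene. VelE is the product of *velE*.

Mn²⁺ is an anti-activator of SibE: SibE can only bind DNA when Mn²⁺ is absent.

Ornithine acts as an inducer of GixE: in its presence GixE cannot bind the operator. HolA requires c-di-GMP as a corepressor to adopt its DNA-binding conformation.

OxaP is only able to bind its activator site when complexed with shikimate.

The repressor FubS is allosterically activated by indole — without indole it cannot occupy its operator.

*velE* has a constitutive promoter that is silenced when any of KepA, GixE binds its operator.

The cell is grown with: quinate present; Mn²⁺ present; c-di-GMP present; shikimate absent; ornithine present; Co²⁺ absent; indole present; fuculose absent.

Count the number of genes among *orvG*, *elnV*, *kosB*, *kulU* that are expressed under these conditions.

0

Fuculose is absent, so MorQ is inactive.
Required activator MorQ is absent, so *orvG* is not transcribed.
→ *orvG* is OFF.
c-di-GMP is present, so HolA is active.
With repressor HolA bound, *holJ* is not transcribed.
So HolJ is not produced.
Shikimate is absent, so OxaP is inactive.
Required activator OxaP is absent, so *elnV* is not transcribed.
→ *elnV* is OFF.
Mn²⁺ is present, so SibE is inactive.
Quinate is present, so VelV is inactive.
No activator is available at the *kosB* promoter, so *kosB* is not transcribed.
→ *kosB* is OFF.
Co²⁺ is absent, so KepA is active.
Ornithine is present, so GixE is inactive.
With repressor KepA bound, *velE* is not transcribed.
So VelE is not produced.
Indole is present, so FubS is active.
With repressor FubS bound, *kulU* is not transcribed.
→ *kulU* is OFF.
0 of the 4 genes are transcribed.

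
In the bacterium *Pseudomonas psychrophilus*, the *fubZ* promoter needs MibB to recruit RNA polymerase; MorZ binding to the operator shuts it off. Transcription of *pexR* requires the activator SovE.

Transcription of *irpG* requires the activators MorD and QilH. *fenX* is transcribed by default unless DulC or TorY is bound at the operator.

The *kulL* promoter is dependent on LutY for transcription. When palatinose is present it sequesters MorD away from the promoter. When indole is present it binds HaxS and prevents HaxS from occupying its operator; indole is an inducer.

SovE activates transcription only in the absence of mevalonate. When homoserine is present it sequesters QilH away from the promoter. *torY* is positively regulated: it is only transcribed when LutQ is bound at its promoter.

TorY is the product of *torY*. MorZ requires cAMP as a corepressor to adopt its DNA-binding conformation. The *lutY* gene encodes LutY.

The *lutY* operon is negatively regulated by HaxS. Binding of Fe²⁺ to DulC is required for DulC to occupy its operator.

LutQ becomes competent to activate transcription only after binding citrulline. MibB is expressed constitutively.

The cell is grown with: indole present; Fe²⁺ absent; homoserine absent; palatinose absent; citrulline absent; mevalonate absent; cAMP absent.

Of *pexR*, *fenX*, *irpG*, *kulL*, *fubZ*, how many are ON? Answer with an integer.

5

Mevalonate is absent, so SovE is active.
No repressor is bound and SovE is active, so *pexR* is transcribed.
→ *pexR* is ON.
Fe²⁺ is absent, so DulC is inactive.
Citrulline is absent, so LutQ is inactive.
Required activator LutQ is absent, so *torY* is not transcribed.
So TorY is not produced.
With no repressor bound, *fenX* is transcribed.
→ *fenX* is ON.
Palatinose is absent, so MorD is active.
Homoserine is absent, so QilH is active.
No repressor is bound and MorD and QilH are active, so *irpG* is transcribed.
→ *irpG* is ON.
Indole is present, so HaxS is inactive.
With no repressor bound, *lutY* is transcribed.
So LutY is produced and active.
No repressor is bound and LutY is active, so *kulL* is transcribed.
→ *kulL* is ON.
MibB is produced constitutively and is active.
cAMP is absent, so MorZ is inactive.
No repressor is bound and MibB is active, so *fubZ* is transcribed.
→ *fubZ* is ON.
5 of the 5 genes are transcribed.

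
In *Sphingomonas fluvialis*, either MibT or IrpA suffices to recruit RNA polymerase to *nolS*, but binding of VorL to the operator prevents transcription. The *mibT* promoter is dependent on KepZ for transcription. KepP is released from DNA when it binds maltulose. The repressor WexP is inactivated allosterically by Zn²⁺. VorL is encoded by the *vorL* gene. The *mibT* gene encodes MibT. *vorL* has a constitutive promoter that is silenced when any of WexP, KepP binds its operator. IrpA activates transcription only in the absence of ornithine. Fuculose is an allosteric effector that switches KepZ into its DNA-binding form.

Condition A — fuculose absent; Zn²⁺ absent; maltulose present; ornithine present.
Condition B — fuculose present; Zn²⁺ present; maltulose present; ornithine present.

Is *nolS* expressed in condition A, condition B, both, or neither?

Condition A:
Fuculose is absent, so KepZ is inactive.
Required activator KepZ is absent, so *mibT* is not transcribed.
So MibT is not produced.
Zn²⁺ is absent, so WexP is active.
Maltulose is present, so KepP is inactive.
With repressor WexP bound, *vorL* is not transcribed.
So VorL is not produced.
Ornithine is present, so IrpA is inactive.
No activator is available at the *nolS* promoter, so *nolS* is not transcribed.
→ *nolS* is OFF in A.
Condition B:
Fuculose is present, so KepZ is active.
No repressor is bound and KepZ is active, so *mibT* is transcribed.
So MibT is produced and active.
Zn²⁺ is present, so WexP is inactive.
Maltulose is present, so KepP is inactive.
With no repressor bound, *vorL* is transcribed.
So VorL is produced and active.
Ornithine is present, so IrpA is inactive.
With repressor VorL bound, *nolS* is not transcribed.
→ *nolS* is OFF in B.

neither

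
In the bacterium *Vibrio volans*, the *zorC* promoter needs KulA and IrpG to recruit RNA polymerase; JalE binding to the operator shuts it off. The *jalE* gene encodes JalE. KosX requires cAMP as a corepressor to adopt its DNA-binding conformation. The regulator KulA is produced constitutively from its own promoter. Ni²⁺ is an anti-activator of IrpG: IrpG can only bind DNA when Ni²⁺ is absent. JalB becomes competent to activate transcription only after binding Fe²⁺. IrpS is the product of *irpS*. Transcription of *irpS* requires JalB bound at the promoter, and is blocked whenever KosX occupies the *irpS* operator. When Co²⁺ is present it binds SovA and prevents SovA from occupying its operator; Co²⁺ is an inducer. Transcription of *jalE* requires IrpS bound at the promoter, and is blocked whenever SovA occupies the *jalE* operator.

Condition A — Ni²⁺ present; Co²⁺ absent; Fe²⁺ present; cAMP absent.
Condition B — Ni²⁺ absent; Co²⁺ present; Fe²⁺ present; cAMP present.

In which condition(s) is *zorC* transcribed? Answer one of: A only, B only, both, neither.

B only

Condition A:
KulA is produced constitutively and is active.
Ni²⁺ is present, so IrpG is inactive.
Co²⁺ is absent, so SovA is active.
Fe²⁺ is present, so JalB is active.
cAMP is absent, so KosX is inactive.
No repressor is bound and JalB is active, so *irpS* is transcribed.
So IrpS is produced and active.
With repressor SovA bound, *jalE* is not transcribed.
So JalE is not produced.
Required activator IrpG is absent, so *zorC* is not transcribed.
→ *zorC* is OFF in A.
Condition B:
KulA is produced constitutively and is active.
Ni²⁺ is absent, so IrpG is active.
Co²⁺ is present, so SovA is inactive.
Fe²⁺ is present, so JalB is active.
cAMP is present, so KosX is active.
With repressor KosX bound, *irpS* is not transcribed.
So IrpS is not produced.
Required activator IrpS is absent, so *jalE* is not transcribed.
So JalE is not produced.
No repressor is bound and KulA and IrpG are active, so *zorC* is transcribed.
→ *zorC* is ON in B.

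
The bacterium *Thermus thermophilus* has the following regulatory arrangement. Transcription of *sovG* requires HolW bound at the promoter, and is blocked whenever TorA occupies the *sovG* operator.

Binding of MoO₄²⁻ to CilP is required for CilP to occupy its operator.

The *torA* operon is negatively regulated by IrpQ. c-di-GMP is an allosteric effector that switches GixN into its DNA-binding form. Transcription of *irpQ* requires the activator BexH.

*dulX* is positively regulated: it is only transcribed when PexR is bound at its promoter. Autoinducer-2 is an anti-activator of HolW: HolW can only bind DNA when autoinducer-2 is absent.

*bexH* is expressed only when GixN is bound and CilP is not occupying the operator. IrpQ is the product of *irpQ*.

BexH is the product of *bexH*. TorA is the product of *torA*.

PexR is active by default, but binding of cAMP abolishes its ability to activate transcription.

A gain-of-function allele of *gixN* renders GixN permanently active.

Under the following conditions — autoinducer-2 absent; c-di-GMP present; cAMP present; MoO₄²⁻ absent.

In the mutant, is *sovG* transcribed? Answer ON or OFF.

ON

MoO₄²⁻ is absent, so CilP is inactive.
GixN is constitutively active in this strain.
No repressor is bound and GixN is active, so *bexH* is transcribed.
So BexH is produced and active.
No repressor is bound and BexH is active, so *irpQ* is transcribed.
So IrpQ is produced and active.
With repressor IrpQ bound, *torA* is not transcribed.
So TorA is not produced.
Autoinducer-2 is absent, so HolW is active.
No repressor is bound and HolW is active, so *sovG* is transcribed.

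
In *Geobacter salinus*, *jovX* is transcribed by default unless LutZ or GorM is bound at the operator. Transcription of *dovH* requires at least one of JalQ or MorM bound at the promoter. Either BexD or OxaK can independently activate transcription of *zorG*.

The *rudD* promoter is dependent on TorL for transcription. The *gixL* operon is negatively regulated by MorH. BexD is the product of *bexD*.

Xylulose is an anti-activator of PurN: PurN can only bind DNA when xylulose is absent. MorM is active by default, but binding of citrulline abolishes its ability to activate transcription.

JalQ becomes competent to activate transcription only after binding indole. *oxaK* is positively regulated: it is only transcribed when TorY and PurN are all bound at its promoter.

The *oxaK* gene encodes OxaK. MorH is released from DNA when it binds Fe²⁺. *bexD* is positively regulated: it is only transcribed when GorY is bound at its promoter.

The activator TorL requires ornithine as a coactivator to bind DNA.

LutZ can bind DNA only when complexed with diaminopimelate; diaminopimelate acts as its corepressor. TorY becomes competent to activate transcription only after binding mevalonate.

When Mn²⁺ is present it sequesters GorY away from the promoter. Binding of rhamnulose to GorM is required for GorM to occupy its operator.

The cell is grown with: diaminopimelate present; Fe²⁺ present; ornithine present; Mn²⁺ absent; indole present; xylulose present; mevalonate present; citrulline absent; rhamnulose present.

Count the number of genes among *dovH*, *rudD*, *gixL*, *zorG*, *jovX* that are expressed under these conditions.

Indole is present, so JalQ is active.
Citrulline is absent, so MorM is active.
Activator JalQ is present, so *dovH* is transcribed.
→ *dovH* is ON.
Ornithine is present, so TorL is active.
No repressor is bound and TorL is active, so *rudD* is transcribed.
→ *rudD* is ON.
Fe²⁺ is present, so MorH is inactive.
With no repressor bound, *gixL* is transcribed.
→ *gixL* is ON.
Mn²⁺ is absent, so GorY is active.
No repressor is bound and GorY is active, so *bexD* is transcribed.
So BexD is produced and active.
Mevalonate is present, so TorY is active.
Xylulose is present, so PurN is inactive.
Required activator PurN is absent, so *oxaK* is not transcribed.
So OxaK is not produced.
Activator BexD is present, so *zorG* is transcribed.
→ *zorG* is ON.
Diaminopimelate is present, so LutZ is active.
Rhamnulose is present, so GorM is active.
With repressor LutZ bound, *jovX* is not transcribed.
→ *jovX* is OFF.
4 of the 5 genes are transcribed.

4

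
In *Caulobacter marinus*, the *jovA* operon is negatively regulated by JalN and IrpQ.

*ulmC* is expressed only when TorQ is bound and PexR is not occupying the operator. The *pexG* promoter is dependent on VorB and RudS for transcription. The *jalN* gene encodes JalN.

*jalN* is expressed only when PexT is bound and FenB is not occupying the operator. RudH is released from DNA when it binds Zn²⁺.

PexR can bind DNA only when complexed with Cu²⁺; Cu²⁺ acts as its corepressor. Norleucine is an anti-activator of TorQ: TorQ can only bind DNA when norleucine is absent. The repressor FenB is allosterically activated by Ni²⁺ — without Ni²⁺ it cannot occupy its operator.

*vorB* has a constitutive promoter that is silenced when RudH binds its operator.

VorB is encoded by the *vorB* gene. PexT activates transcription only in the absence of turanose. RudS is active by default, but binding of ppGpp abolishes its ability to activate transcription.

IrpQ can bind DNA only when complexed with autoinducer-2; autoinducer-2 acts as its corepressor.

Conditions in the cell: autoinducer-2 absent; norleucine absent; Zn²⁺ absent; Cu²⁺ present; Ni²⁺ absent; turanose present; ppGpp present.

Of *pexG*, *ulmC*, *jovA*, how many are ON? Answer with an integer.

1

Zn²⁺ is absent, so RudH is active.
With repressor RudH bound, *vorB* is not transcribed.
So VorB is not produced.
ppGpp is present, so RudS is inactive.
Required activator VorB is absent, so *pexG* is not transcribed.
→ *pexG* is OFF.
Cu²⁺ is present, so PexR is active.
Norleucine is absent, so TorQ is active.
With repressor PexR bound, *ulmC* is not transcribed.
→ *ulmC* is OFF.
Turanose is present, so PexT is inactive.
Ni²⁺ is absent, so FenB is inactive.
Required activator PexT is absent, so *jalN* is not transcribed.
So JalN is not produced.
Autoinducer-2 is absent, so IrpQ is inactive.
With no repressor bound, *jovA* is transcribed.
→ *jovA* is ON.
1 of the 3 genes is transcribed.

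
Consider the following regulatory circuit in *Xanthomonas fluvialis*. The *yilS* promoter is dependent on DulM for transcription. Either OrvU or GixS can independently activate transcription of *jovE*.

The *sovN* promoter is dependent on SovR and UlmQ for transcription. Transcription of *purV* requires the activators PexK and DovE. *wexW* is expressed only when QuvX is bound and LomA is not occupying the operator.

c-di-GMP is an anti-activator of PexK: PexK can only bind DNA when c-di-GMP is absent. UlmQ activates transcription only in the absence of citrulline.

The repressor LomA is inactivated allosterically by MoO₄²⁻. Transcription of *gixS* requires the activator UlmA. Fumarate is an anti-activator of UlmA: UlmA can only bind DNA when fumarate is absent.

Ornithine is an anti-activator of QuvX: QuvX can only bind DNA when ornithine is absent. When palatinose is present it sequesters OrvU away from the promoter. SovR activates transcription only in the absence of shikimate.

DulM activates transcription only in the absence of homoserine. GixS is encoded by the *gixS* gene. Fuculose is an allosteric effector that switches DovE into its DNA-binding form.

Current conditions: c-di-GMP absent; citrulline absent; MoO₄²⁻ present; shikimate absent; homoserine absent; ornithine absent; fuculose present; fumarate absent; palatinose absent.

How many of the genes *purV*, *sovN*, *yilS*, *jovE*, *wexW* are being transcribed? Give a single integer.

5

c-di-GMP is absent, so PexK is active.
Fuculose is present, so DovE is active.
No repressor is bound and PexK and DovE are active, so *purV* is transcribed.
→ *purV* is ON.
Shikimate is absent, so SovR is active.
Citrulline is absent, so UlmQ is active.
No repressor is bound and SovR and UlmQ are active, so *sovN* is transcribed.
→ *sovN* is ON.
Homoserine is absent, so DulM is active.
No repressor is bound and DulM is active, so *yilS* is transcribed.
→ *yilS* is ON.
Palatinose is absent, so OrvU is active.
Fumarate is absent, so UlmA is active.
No repressor is bound and UlmA is active, so *gixS* is transcribed.
So GixS is produced and active.
Activator OrvU is present, so *jovE* is transcribed.
→ *jovE* is ON.
MoO₄²⁻ is present, so LomA is inactive.
Ornithine is absent, so QuvX is active.
No repressor is bound and QuvX is active, so *wexW* is transcribed.
→ *wexW* is ON.
5 of the 5 genes are transcribed.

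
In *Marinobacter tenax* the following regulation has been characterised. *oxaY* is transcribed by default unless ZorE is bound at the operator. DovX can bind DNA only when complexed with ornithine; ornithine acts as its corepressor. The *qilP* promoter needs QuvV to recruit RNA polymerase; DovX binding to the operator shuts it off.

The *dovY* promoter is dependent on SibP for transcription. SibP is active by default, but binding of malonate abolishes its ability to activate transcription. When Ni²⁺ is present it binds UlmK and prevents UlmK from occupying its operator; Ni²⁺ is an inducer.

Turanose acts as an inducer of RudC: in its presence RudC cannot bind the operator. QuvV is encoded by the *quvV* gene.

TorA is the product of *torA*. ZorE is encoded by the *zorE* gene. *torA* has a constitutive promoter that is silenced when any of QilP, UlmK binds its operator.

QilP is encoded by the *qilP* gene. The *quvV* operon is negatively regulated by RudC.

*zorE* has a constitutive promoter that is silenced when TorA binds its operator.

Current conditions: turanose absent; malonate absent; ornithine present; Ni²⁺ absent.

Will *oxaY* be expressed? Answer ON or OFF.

OFF

Turanose is absent, so RudC is active.
With repressor RudC bound, *quvV* is not transcribed.
So QuvV is not produced.
Ornithine is present, so DovX is active.
With repressor DovX bound, *qilP* is not transcribed.
So QilP is not produced.
Ni²⁺ is absent, so UlmK is active.
With repressor UlmK bound, *torA* is not transcribed.
So TorA is not produced.
With no repressor bound, *zorE* is transcribed.
So ZorE is produced and active.
With repressor ZorE bound, *oxaY* is not transcribed.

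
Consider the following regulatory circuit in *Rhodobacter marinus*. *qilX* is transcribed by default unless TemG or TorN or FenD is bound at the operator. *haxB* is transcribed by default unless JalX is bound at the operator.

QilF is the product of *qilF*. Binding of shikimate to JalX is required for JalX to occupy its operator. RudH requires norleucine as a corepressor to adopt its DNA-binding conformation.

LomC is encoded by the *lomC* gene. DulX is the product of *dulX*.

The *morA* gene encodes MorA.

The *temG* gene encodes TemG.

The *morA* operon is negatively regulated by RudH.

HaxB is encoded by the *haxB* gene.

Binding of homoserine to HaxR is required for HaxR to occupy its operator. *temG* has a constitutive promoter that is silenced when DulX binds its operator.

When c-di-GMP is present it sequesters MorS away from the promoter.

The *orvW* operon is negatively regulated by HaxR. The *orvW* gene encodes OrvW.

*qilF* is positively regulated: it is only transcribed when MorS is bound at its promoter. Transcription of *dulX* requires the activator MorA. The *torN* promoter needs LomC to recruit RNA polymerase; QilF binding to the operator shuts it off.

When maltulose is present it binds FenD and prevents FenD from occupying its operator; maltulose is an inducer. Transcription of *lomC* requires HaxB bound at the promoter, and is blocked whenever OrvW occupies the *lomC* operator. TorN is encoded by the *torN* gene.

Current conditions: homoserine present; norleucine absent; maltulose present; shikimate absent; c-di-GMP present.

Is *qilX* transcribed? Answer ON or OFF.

OFF

Norleucine is absent, so RudH is inactive.
With no repressor bound, *morA* is transcribed.
So MorA is produced and active.
No repressor is bound and MorA is active, so *dulX* is transcribed.
So DulX is produced and active.
With repressor DulX bound, *temG* is not transcribed.
So TemG is not produced.
Homoserine is present, so HaxR is active.
With repressor HaxR bound, *orvW* is not transcribed.
So OrvW is not produced.
Shikimate is absent, so JalX is inactive.
With no repressor bound, *haxB* is transcribed.
So HaxB is produced and active.
No repressor is bound and HaxB is active, so *lomC* is transcribed.
So LomC is produced and active.
c-di-GMP is present, so MorS is inactive.
Required activator MorS is absent, so *qilF* is not transcribed.
So QilF is not produced.
No repressor is bound and LomC is active, so *torN* is transcribed.
So TorN is produced and active.
Maltulose is present, so FenD is inactive.
With repressor TorN bound, *qilX* is not transcribed.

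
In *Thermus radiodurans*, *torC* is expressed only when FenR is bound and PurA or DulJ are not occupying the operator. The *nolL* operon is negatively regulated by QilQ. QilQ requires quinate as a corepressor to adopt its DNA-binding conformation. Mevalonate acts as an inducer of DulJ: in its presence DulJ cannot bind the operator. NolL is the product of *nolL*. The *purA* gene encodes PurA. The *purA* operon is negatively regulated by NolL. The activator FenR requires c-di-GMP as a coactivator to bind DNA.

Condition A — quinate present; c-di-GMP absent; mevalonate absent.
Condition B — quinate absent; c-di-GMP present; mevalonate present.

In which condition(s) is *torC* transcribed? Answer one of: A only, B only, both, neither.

Condition A:
Quinate is present, so QilQ is active.
With repressor QilQ bound, *nolL* is not transcribed.
So NolL is not produced.
With no repressor bound, *purA* is transcribed.
So PurA is produced and active.
c-di-GMP is absent, so FenR is inactive.
Mevalonate is absent, so DulJ is active.
With repressor PurA bound, *torC* is not transcribed.
→ *torC* is OFF in A.
Condition B:
Quinate is absent, so QilQ is inactive.
With no repressor bound, *nolL* is transcribed.
So NolL is produced and active.
With repressor NolL bound, *purA* is not transcribed.
So PurA is not produced.
c-di-GMP is present, so FenR is active.
Mevalonate is present, so DulJ is inactive.
No repressor is bound and FenR is active, so *torC* is transcribed.
→ *torC* is ON in B.

B only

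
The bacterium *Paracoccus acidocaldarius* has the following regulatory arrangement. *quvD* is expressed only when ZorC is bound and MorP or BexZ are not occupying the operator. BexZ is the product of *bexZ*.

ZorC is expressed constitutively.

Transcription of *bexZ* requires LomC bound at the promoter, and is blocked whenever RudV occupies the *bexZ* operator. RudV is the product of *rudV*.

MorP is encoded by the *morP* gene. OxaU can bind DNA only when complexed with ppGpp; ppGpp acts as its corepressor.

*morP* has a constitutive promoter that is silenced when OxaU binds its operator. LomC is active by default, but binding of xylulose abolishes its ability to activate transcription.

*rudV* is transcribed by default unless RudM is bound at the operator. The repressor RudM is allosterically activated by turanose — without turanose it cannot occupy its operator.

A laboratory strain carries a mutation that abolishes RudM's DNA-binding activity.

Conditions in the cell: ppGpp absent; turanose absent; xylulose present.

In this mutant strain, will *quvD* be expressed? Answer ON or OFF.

OFF

ppGpp is absent, so OxaU is inactive.
With no repressor bound, *morP* is transcribed.
So MorP is produced and active.
ZorC is produced constitutively and is active.
Xylulose is present, so LomC is inactive.
RudM is non-functional in this strain, so it has no effect.
With no repressor bound, *rudV* is transcribed.
So RudV is produced and active.
With repressor RudV bound, *bexZ* is not transcribed.
So BexZ is not produced.
With repressor MorP bound, *quvD* is not transcribed.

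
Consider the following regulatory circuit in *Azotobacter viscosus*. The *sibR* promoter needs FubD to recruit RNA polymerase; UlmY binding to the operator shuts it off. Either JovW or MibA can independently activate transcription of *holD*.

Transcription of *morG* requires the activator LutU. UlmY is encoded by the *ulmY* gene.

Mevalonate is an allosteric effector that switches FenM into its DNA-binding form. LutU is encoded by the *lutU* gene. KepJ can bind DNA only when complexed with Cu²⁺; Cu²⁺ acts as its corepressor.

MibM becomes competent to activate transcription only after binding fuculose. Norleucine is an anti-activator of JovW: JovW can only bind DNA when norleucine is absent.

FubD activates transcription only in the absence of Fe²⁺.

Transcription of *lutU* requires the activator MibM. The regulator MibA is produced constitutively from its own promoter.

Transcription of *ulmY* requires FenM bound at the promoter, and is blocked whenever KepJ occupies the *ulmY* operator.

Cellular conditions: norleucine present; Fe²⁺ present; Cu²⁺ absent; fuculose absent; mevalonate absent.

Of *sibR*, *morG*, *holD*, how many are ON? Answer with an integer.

1

Cu²⁺ is absent, so KepJ is inactive.
Mevalonate is absent, so FenM is inactive.
Required activator FenM is absent, so *ulmY* is not transcribed.
So UlmY is not produced.
Fe²⁺ is present, so FubD is inactive.
Required activator FubD is absent, so *sibR* is not transcribed.
→ *sibR* is OFF.
Fuculose is absent, so MibM is inactive.
Required activator MibM is absent, so *lutU* is not transcribed.
So LutU is not produced.
Required activator LutU is absent, so *morG* is not transcribed.
→ *morG* is OFF.
Norleucine is present, so JovW is inactive.
MibA is produced constitutively and is active.
Activator MibA is present, so *holD* is transcribed.
→ *holD* is ON.
1 of the 3 genes is transcribed.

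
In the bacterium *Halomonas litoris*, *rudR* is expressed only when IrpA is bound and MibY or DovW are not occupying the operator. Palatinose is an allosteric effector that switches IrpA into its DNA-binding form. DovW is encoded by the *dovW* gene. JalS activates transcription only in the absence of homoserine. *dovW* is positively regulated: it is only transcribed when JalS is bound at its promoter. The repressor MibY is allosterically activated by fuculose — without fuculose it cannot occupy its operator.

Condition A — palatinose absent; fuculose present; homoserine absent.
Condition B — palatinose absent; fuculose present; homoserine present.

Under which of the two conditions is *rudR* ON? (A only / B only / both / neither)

Condition A:
Palatinose is absent, so IrpA is inactive.
Fuculose is present, so MibY is active.
Homoserine is absent, so JalS is active.
No repressor is bound and JalS is active, so *dovW* is transcribed.
So DovW is produced and active.
With repressor MibY bound, *rudR* is not transcribed.
→ *rudR* is OFF in A.
Condition B:
Palatinose is absent, so IrpA is inactive.
Fuculose is present, so MibY is active.
Homoserine is present, so JalS is inactive.
Required activator JalS is absent, so *dovW* is not transcribed.
So DovW is not produced.
With repressor MibY bound, *rudR* is not transcribed.
→ *rudR* is OFF in B.

neither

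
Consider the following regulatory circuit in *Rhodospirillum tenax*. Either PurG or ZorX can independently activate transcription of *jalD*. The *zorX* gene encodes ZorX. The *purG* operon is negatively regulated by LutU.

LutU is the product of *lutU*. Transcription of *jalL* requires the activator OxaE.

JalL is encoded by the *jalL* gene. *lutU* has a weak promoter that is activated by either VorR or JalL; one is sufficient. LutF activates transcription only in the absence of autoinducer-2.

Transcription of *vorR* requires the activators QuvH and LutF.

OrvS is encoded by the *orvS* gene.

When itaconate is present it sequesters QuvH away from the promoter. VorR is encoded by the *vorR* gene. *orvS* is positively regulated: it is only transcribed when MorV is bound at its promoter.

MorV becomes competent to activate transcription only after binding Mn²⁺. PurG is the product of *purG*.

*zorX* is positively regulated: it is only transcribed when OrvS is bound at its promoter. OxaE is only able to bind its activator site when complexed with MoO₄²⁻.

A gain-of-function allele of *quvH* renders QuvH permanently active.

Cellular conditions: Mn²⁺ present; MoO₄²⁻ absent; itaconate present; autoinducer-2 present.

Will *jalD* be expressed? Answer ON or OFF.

ON

QuvH is constitutively active in this strain.
Autoinducer-2 is present, so LutF is inactive.
Required activator LutF is absent, so *vorR* is not transcribed.
So VorR is not produced.
MoO₄²⁻ is absent, so OxaE is inactive.
Required activator OxaE is absent, so *jalL* is not transcribed.
So JalL is not produced.
No activator is available at the *lutU* promoter, so *lutU* is not transcribed.
So LutU is not produced.
With no repressor bound, *purG* is transcribed.
So PurG is produced and active.
Mn²⁺ is present, so MorV is active.
No repressor is bound and MorV is active, so *orvS* is transcribed.
So OrvS is produced and active.
No repressor is bound and OrvS is active, so *zorX* is transcribed.
So ZorX is produced and active.
Activator PurG is present, so *jalD* is transcribed.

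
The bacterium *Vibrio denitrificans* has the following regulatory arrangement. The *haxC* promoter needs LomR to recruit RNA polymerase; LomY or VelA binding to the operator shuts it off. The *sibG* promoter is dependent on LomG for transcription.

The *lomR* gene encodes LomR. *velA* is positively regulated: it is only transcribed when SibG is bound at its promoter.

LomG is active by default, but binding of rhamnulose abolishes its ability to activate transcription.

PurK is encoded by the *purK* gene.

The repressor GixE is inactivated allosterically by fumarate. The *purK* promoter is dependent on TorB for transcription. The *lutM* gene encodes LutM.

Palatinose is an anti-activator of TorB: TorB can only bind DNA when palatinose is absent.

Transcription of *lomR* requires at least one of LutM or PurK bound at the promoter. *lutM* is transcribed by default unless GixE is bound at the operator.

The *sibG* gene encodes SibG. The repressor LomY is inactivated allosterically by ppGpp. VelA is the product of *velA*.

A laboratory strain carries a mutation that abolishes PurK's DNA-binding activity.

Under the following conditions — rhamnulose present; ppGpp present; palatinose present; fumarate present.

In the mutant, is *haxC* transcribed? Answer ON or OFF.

ON

Fumarate is present, so GixE is inactive.
With no repressor bound, *lutM* is transcribed.
So LutM is produced and active.
PurK is non-functional in this strain, so it has no effect.
Activator LutM is present, so *lomR* is transcribed.
So LomR is produced and active.
ppGpp is present, so LomY is inactive.
Rhamnulose is present, so LomG is inactive.
Required activator LomG is absent, so *sibG* is not transcribed.
So SibG is not produced.
Required activator SibG is absent, so *velA* is not transcribed.
So VelA is not produced.
No repressor is bound and LomR is active, so *haxC* is transcribed.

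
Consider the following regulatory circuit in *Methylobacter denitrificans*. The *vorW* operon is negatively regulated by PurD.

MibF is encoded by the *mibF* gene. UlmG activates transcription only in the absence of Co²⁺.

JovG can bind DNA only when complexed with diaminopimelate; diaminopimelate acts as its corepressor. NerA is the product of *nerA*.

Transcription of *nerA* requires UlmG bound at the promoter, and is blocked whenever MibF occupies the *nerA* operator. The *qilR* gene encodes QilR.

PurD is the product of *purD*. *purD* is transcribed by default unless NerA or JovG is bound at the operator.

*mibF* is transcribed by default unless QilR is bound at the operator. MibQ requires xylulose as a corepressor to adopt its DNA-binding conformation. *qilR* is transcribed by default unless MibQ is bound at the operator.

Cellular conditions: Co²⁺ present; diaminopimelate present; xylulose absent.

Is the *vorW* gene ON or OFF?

ON

Xylulose is absent, so MibQ is inactive.
With no repressor bound, *qilR* is transcribed.
So QilR is produced and active.
With repressor QilR bound, *mibF* is not transcribed.
So MibF is not produced.
Co²⁺ is present, so UlmG is inactive.
Required activator UlmG is absent, so *nerA* is not transcribed.
So NerA is not produced.
Diaminopimelate is present, so JovG is active.
With repressor JovG bound, *purD* is not transcribed.
So PurD is not produced.
With no repressor bound, *vorW* is transcribed.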